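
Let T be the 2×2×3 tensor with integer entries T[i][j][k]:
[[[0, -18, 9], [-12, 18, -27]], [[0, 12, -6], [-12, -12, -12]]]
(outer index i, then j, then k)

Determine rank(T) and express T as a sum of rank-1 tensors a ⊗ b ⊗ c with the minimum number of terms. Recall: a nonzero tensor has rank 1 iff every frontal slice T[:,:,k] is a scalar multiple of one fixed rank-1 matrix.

Lower bound: the mode-2 unfolding of T (rows indexed by j, columns by (i,k) = (0,0), (0,1), (0,2), (1,0), (1,1), (1,2)) is [[0, -18, 9, 0, 12, -6], [-12, 18, -27, -12, -12, -12]].
There the 2×2 minor on rows j ∈ {0, 1}, columns (i,k) ∈ {(0,0), (0,1)} is det [[0, -18], [-12, 18]] = -216 ≠ 0, so this unfolding has rank ≥ 2; CP rank is at least every unfolding rank, so rank(T) ≥ 2. (This is only a lower bound: in general the CP rank may exceed every unfolding rank, so we still need to exhibit 2 rank-1 terms summing to T.)
Upper bound — finding two terms. Write S_k = T[:,:,k] for the frontal slices: S₀ = [[0, -12], [0, -12]], S₁ = [[-18, 18], [12, -12]], S₂ = [[9, -27], [-6, -12]].
If T = a₁ ⊗ b₁ ⊗ c₁ + a₂ ⊗ b₂ ⊗ c₂ then each S_k = c₁[k]·a₁b₁ᵀ + c₂[k]·a₂b₂ᵀ. S₀ and S₁ are linearly independent, so a₁b₁ᵀ and a₂b₂ᵀ must span the same plane of matrices: they are the rank-1 matrices of the form x·S₀ + y·S₁.
det(x·S₀ + y·S₁) is 360·xy = 360·(y)(x), vanishing at (x:y) = (1:0) and (0:1).
M₁ = S₀ = [[0, -12], [0, -12]] = (-12)·(1, 1)(0, 1)ᵀ and M₂ = S₁ = [[-18, 18], [12, -12]] = (-6)·(3, -2)(1, -1)ᵀ, so take a₁ = (1, 1), b₁ = (0, 1), a₂ = (3, -2), b₂ = (1, -1).
Each slice is an integer combination of E₁ = a₁b₁ᵀ and E₂ = a₂b₂ᵀ: S₀ = −12·E₁, S₁ = −6·E₂, S₂ = −18·E₁ + 3·E₂; reading off coefficients, c₁ = (-12, 0, -18) and c₂ = (0, -6, 3).
Hence T = (1, 1) ⊗ (0, 1) ⊗ (-12, 0, -18) + (3, -2) ⊗ (1, -1) ⊗ (0, -6, 3), so rank(T) ≤ 2.
These bounds meet, so rank(T) = 2.

rank(T) = 2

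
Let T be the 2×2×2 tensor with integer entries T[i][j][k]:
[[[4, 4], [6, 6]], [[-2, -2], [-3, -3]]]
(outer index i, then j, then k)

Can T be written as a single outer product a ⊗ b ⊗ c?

Yes

If T = a ⊗ b ⊗ c then every fibre of T is a multiple of the corresponding factor, so read the factors off the fibres through the nonzero entry T[0,0,0] = 4.
The mode-1 fibre T[:,0,0] = [4, -2] gives a = (2, -1) (primitive direction); the mode-2 fibre T[0,:,0] = [4, 6] gives b = (2, 3); then c[k] = T[0,0,k] / (a[0]·b[0]) = [4, 4] / 4 = (1, 1).
Expanding (2, -1) ⊗ (2, 3) ⊗ (1, 1) reproduces all 8 entries of T, so T = (2, -1) ⊗ (2, 3) ⊗ (1, 1) and rank(T) ≤ 1.
Equivalently every frontal slice T[:,:,k] is c[k] times the rank-1 matrix (2, -1) ⊗ (2, 3). So T has rank 1 (it is nonzero).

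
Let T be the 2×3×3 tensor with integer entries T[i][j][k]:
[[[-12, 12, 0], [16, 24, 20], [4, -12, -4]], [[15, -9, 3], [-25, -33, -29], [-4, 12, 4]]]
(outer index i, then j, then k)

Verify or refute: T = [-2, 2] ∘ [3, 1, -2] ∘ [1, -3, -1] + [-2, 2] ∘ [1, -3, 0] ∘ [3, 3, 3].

No

Reconstruct entry (1,0,0) from the claimed factors: Σₗ aₗ[1]bₗ[0]cₗ[0] = (2)·(3)·(1) + (2)·(1)·(3) = 12, but T[1,0,0] = 15. The claim is false.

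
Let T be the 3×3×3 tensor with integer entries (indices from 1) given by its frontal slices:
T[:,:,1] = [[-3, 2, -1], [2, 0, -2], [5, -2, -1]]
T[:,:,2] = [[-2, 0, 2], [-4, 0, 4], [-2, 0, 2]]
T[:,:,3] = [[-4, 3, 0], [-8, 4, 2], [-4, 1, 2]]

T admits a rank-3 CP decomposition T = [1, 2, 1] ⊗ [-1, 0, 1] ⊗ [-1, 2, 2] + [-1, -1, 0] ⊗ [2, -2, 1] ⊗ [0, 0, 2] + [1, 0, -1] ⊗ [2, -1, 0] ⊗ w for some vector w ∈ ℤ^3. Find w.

Subtract the known terms from T to get the rank-1 residual R = [1, 0, -1] ⊗ [2, -1, 0] ⊗ w, so R[i,j,k] = a[i]·b[j]·w[k]. Pick indices with nonzero a[1]·b[1] = (1)·(2) = 2. Only the fibre through (1,1,·) is needed: R[1,1,:] = T[1,1,:] − Σₗ aₗ[1]bₗ[1]cₗ = [-3, -2, -4] − (1)·(-1)·[-1, 2, 2] − (-1)·(2)·[0, 0, 2] = [-4, 0, 2]. Then w[k] = R[1,1,k] / 2 for each k, giving w = [-4, 0, 2] / 2 = [-2, 0, 1].

w = [-2, 0, 1]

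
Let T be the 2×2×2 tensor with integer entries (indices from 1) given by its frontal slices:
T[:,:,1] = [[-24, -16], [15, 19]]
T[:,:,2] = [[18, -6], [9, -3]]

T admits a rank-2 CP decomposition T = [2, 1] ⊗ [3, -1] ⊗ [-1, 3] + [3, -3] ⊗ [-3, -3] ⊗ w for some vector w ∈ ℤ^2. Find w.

Subtract the known terms from T to get the rank-1 residual R = [3, -3] ⊗ [-3, -3] ⊗ w, so R[i,j,k] = a[i]·b[j]·w[k]. Pick indices with nonzero a[1]·b[1] = (3)·(-3) = -9. Only the fibre through (1,1,·) is needed: R[1,1,:] = T[1,1,:] − Σₗ aₗ[1]bₗ[1]cₗ = [-24, 18] − (2)·(3)·[-1, 3] = [-18, 0]. Then w[k] = R[1,1,k] / -9 for each k, giving w = [-18, 0] / -9 = [2, 0].

w = [2, 0]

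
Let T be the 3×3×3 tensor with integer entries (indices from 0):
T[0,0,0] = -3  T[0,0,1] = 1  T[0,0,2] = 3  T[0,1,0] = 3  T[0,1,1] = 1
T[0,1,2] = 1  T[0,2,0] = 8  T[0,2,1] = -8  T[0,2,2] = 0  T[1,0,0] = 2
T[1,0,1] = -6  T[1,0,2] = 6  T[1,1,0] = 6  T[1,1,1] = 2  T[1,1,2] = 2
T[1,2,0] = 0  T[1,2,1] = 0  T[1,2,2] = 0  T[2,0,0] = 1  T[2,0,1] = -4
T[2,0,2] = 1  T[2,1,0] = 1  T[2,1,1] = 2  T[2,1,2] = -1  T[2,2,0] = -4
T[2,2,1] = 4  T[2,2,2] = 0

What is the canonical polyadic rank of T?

3

Lower bound: the mode-3 unfolding of T (rows indexed by k, columns by (i,j) = (0,0), (0,1), (0,2), (1,0), (1,1), (1,2), (2,0), (2,1), (2,2)) is [[-3, 3, 8, 2, 6, 0, 1, 1, -4], [1, 1, -8, -6, 2, 0, -4, 2, 4], [3, 1, 0, 6, 2, 0, 1, -1, 0]].
There the 3×3 minor on rows k ∈ {0, 1, 2}, columns (i,j) ∈ {(0,0), (0,1), (0,2)} is det [[-3, 3, 8], [1, 1, -8], [3, 1, 0]] = -112 ≠ 0, so this unfolding has rank ≥ 3; CP rank is at least every unfolding rank, so rank(T) ≥ 3. (Unfolding ranks only ever bound the CP rank from below — rank(T) can be strictly larger than all of them — so the matching upper bound has to come from an explicit 3-term decomposition.)
Upper bound: T is a sum of 3 rank-1 terms, T = [1, 2, 0] ⊗ [1, 1, 0] ⊗ [2, -1, 2] + [1, 2, 1] ⊗ [1, -1, 0] ⊗ [-1, -2, 1] + [2, 0, -1] ⊗ [1, 0, -2] ⊗ [-2, 2, 0] (one valid choice — decompositions are not unique — normalised so each a, b is primitive with positive first nonzero entry; check it by expanding all entries), so rank(T) ≤ 3.
These bounds meet, so rank(T) = 3.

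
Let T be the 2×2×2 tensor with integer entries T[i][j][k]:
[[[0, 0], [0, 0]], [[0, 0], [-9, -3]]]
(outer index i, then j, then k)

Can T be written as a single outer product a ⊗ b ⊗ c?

If T = a ⊗ b ⊗ c then every fibre of T is a multiple of the corresponding factor, so read the factors off the fibres through the nonzero entry T[1,1,0] = -9.
The mode-1 fibre T[:,1,0] = [0, -9] gives a = (0, 1) (primitive direction); the mode-2 fibre T[1,:,0] = [0, -9] gives b = (0, 1); then c[k] = T[1,1,k] / (a[1]·b[1]) = [-9, -3] / 1 = (-9, -3).
Expanding (0, 1) ⊗ (0, 1) ⊗ (-9, -3) reproduces all 8 entries of T, so T = (0, 1) ⊗ (0, 1) ⊗ (-9, -3) and rank(T) ≤ 1.
Equivalently every frontal slice T[:,:,k] is c[k] times the rank-1 matrix (0, 1) ⊗ (0, 1). So T has rank 1 (it is nonzero).

Yes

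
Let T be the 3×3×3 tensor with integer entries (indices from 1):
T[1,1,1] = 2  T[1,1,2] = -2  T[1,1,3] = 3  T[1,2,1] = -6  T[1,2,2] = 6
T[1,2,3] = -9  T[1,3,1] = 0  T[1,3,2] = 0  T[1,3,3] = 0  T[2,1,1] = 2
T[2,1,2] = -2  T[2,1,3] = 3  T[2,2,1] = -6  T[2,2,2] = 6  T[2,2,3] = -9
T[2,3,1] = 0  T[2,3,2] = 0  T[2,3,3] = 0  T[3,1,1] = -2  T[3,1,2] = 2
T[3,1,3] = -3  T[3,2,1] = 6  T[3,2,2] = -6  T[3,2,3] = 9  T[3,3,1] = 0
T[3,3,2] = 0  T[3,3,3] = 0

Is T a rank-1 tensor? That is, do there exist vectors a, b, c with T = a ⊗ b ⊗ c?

Yes

The mode-1 fibre T[:,1,1] = [2, 2, -2] gives a = [1, 1, -1] (primitive direction); the mode-2 fibre T[1,:,1] = [2, -6, 0] gives b = [1, -3, 0]; then c[k] = T[1,1,k] / (a[1]·b[1]) = [2, -2, 3] / 1 = [2, -2, 3].
Expanding [1, 1, -1] ⊗ [1, -3, 0] ⊗ [2, -2, 3] reproduces all 27 entries of T, so T = [1, 1, -1] ⊗ [1, -3, 0] ⊗ [2, -2, 3] and rank(T) ≤ 1.
Equivalently every frontal slice T[:,:,k] is c[k] times the rank-1 matrix [1, 1, -1] ⊗ [1, -3, 0]. So T has rank 1 (it is nonzero).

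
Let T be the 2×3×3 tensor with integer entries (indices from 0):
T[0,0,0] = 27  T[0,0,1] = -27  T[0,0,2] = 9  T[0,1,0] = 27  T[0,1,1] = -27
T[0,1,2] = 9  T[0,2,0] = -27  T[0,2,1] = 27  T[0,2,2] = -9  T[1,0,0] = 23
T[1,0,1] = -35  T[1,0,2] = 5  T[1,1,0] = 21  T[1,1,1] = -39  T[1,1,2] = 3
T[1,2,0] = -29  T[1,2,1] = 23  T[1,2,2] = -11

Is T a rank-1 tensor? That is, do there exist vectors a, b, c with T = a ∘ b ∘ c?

The mode-1 unfolding of T (rows indexed by i, columns by (j,k) = (0,0), (0,1), (0,2), (1,0), (1,1), (1,2), (2,0), (2,1), (2,2)) is [[27, -27, 9, 27, -27, 9, -27, 27, -9], [23, -35, 5, 21, -39, 3, -29, 23, -11]].
There the 2×2 minor on rows i ∈ {0, 1}, columns (j,k) ∈ {(0,0), (0,1)} is det [[27, -27], [23, -35]] = -324 ≠ 0, so this unfolding has rank ≥ 2; CP rank is at least every unfolding rank, so rank(T) ≥ 2.
In particular rank(T) ≥ 2 > 1, so T is not rank-1.

No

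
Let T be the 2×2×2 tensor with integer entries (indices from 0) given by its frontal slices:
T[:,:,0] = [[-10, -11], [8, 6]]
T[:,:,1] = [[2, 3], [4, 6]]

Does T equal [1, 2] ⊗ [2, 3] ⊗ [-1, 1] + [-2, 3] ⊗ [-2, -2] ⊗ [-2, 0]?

Reconstruct entrywise from the claimed factors. For example, T[1,1,0] = 6 and Σₗ aₗ[1]bₗ[1]cₗ[0] = (2)·(3)·(-1) + (3)·(-2)·(-2) = 6; checking all 8 entries, every one matches. The claim holds.

Yes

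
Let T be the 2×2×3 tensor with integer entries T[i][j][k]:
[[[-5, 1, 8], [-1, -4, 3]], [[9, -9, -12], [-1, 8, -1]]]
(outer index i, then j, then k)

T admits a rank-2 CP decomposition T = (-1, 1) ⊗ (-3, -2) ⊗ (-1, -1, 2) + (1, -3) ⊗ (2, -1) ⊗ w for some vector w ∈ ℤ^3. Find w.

Subtract the known terms from T to get the rank-1 residual R = (1, -3) ⊗ (2, -1) ⊗ w, so R[i,j,k] = a[i]·b[j]·w[k]. Pick indices with nonzero a[0]·b[0] = (1)·(2) = 2. Only the fibre through (0,0,·) is needed: R[0,0,:] = T[0,0,:] − Σₗ aₗ[0]bₗ[0]cₗ = [-5, 1, 8] − (-1)·(-3)·(-1, -1, 2) = [-2, 4, 2]. Then w[k] = R[0,0,k] / 2 for each k, giving w = [-2, 4, 2] / 2 = (-1, 2, 1).

w = (-1, 2, 1)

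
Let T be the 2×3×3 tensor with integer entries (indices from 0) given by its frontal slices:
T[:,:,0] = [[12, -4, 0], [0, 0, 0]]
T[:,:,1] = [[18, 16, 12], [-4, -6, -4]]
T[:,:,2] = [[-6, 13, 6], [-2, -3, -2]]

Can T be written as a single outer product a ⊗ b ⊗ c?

No

The mode-1 unfolding of T (rows indexed by i, columns by (j,k) = (0,0), (0,1), (0,2), (1,0), (1,1), (1,2), (2,0), (2,1), (2,2)) is [[12, 18, -6, -4, 16, 13, 0, 12, 6], [0, -4, -2, 0, -6, -3, 0, -4, -2]].
There the 2×2 minor on rows i ∈ {0, 1}, columns (j,k) ∈ {(0,0), (0,1)} is det [[12, 18], [0, -4]] = -48 ≠ 0, so this unfolding has rank ≥ 2; CP rank is at least every unfolding rank, so rank(T) ≥ 2.
In particular rank(T) ≥ 2 > 1, so T is not rank-1.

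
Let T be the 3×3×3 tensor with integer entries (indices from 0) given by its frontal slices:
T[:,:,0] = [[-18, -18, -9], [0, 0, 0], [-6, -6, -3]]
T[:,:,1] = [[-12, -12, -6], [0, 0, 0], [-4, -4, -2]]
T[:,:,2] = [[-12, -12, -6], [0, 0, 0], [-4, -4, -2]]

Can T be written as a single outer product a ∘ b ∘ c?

Yes

If T = a ∘ b ∘ c then every fibre of T is a multiple of the corresponding factor, so read the factors off the fibres through the nonzero entry T[0,0,0] = -18.
The mode-1 fibre T[:,0,0] = [-18, 0, -6] gives a = (3, 0, 1) (primitive direction); the mode-2 fibre T[0,:,0] = [-18, -18, -9] gives b = (2, 2, 1); then c[k] = T[0,0,k] / (a[0]·b[0]) = [-18, -12, -12] / 6 = (-3, -2, -2).
Expanding (3, 0, 1) ∘ (2, 2, 1) ∘ (-3, -2, -2) reproduces all 27 entries of T, so T = (3, 0, 1) ∘ (2, 2, 1) ∘ (-3, -2, -2) and rank(T) ≤ 1.
Equivalently every frontal slice T[:,:,k] is c[k] times the rank-1 matrix (3, 0, 1) ∘ (2, 2, 1). So T has rank 1 (it is nonzero).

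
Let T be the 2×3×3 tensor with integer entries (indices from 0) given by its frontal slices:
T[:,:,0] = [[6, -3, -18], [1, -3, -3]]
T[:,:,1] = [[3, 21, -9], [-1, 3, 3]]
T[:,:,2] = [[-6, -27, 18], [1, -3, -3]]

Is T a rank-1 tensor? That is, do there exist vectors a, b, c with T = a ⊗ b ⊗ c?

No

The mode-3 unfolding of T (rows indexed by k, columns by (i,j) = (0,0), (0,1), (0,2), (1,0), (1,1), (1,2)) is [[6, -3, -18, 1, -3, -3], [3, 21, -9, -1, 3, 3], [-6, -27, 18, 1, -3, -3]].
There the 2×2 minor on rows k ∈ {0, 1}, columns (i,j) ∈ {(0,0), (0,1)} is det [[6, -3], [3, 21]] = 135 ≠ 0, so this unfolding has rank ≥ 2; CP rank is at least every unfolding rank, so rank(T) ≥ 2.
In particular rank(T) ≥ 2 > 1, so T is not rank-1.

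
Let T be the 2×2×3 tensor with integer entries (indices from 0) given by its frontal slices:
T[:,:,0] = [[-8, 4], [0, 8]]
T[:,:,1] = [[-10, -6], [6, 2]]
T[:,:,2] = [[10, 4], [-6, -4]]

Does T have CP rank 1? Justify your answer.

The mode-3 unfolding of T (rows indexed by k, columns by (i,j) = (0,0), (0,1), (1,0), (1,1)) is [[-8, 4, 0, 8], [-10, -6, 6, 2], [10, 4, -6, -4]].
There the 3×3 minor on rows k ∈ {0, 1, 2}, columns (i,j) ∈ {(0,0), (0,1), (1,0)} is det [[-8, 4, 0], [-10, -6, 6], [10, 4, -6]] = -96 ≠ 0, so this unfolding has rank ≥ 3; CP rank is at least every unfolding rank, so rank(T) ≥ 3.
In particular rank(T) ≥ 3 > 1, so T is not rank-1.

No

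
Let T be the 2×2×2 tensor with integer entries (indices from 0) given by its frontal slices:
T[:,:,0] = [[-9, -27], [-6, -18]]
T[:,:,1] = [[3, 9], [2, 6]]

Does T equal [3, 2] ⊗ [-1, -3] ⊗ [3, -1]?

Reconstruct entrywise from the claimed factors. For example, T[0,0,0] = -9 and Σₗ aₗ[0]bₗ[0]cₗ[0] = (3)·(-1)·(3) = -9; checking all 8 entries, every one matches. The claim holds.

Yes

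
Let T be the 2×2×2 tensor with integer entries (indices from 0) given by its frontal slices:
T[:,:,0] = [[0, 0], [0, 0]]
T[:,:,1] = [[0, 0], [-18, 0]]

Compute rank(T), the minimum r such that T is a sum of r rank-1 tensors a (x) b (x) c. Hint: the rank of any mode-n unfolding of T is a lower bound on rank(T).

1

Lower bound: T ≠ 0 (e.g. T[1,0,1] = -18), so rank(T) ≥ 1.
Upper bound: if T = a (x) b (x) c then every fibre of T is a multiple of the corresponding factor, so read the factors off the fibres through the nonzero entry T[1,0,1] = -18.
The mode-1 fibre T[:,0,1] = [0, -18] gives a = [0, 1] (primitive direction); the mode-2 fibre T[1,:,1] = [-18, 0] gives b = [1, 0]; then c[k] = T[1,0,k] / (a[1]·b[0]) = [0, -18] / 1 = [0, -18].
Expanding [0, 1] (x) [1, 0] (x) [0, -18] reproduces all 8 entries of T, so T = [0, 1] (x) [1, 0] (x) [0, -18] and rank(T) ≤ 1.
These bounds meet, so rank(T) = 1.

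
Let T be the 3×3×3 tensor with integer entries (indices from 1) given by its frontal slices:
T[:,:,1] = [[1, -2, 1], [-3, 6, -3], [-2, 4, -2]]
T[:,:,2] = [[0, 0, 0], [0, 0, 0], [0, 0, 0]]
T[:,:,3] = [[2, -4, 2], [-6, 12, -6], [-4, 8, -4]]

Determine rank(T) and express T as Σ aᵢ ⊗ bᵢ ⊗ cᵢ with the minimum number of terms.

rank(T) = 1

Lower bound: T ≠ 0 (e.g. T[1,1,1] = 1), so rank(T) ≥ 1.
Upper bound: if T = a ⊗ b ⊗ c then every fibre of T is a multiple of the corresponding factor, so read the factors off the fibres through the nonzero entry T[1,1,1] = 1.
The mode-1 fibre T[:,1,1] = [1, -3, -2] gives a = [1, -3, -2] (primitive direction); the mode-2 fibre T[1,:,1] = [1, -2, 1] gives b = [1, -2, 1]; then c[k] = T[1,1,k] / (a[1]·b[1]) = [1, 0, 2] / 1 = [1, 0, 2].
Expanding [1, -3, -2] ⊗ [1, -2, 1] ⊗ [1, 0, 2] reproduces all 27 entries of T, so T = [1, -3, -2] ⊗ [1, -2, 1] ⊗ [1, 0, 2] and rank(T) ≤ 1.
These bounds meet, so rank(T) = 1.
Check entry T[3,3,2] = 0: (-2)·(1)·(0) = 0.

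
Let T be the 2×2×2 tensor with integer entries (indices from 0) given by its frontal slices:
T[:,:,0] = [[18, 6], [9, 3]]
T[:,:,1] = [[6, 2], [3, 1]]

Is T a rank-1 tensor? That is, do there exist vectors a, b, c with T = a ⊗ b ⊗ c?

Yes

If T = a ⊗ b ⊗ c then every fibre of T is a multiple of the corresponding factor, so read the factors off the fibres through the nonzero entry T[0,0,0] = 18.
The mode-1 fibre T[:,0,0] = [18, 9] gives a = [2, 1] (primitive direction); the mode-2 fibre T[0,:,0] = [18, 6] gives b = [3, 1]; then c[k] = T[0,0,k] / (a[0]·b[0]) = [18, 6] / 6 = [3, 1].
Expanding [2, 1] ⊗ [3, 1] ⊗ [3, 1] reproduces all 8 entries of T, so T = [2, 1] ⊗ [3, 1] ⊗ [3, 1] and rank(T) ≤ 1.
Equivalently every frontal slice T[:,:,k] is c[k] times the rank-1 matrix [2, 1] ⊗ [3, 1]. So T has rank 1 (it is nonzero).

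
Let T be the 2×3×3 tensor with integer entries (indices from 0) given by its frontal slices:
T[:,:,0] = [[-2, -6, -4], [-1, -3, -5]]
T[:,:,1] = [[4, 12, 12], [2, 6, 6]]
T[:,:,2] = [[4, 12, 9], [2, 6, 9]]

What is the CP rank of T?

Lower bound: in the mode-3 unfolding of T (rows indexed by k, columns by (i,j)) the 2×2 minor on rows k ∈ {0, 1}, columns (i,j) ∈ {(0,0), (0,2)} is det [[-2, -4], [4, 12]] = -8 ≠ 0, so that unfolding has rank ≥ 2 and hence rank(T) ≥ 2 (CP rank is at least every unfolding rank, though it can be larger).
Upper bound: with S_k = T[:,:,k], the two rank-1 terms a₁b₁ᵀ, a₂b₂ᵀ are the rank-1 members of the pencil x·S₀ + y·S₁.
The 2×2 minor of x·S₀ + y·S₁ on rows {0,1}, columns {0,2} is 6·x² − 12·xy = 6·(x − 2·y)(x), vanishing at (x:y) = (2:1) and (0:1).
M₁ = 2·S₀ + S₁ = [[0, 0, 4], [0, 0, -4]] = 4·(1, -1)(0, 0, 1)ᵀ and M₂ = S₁ = [[4, 12, 12], [2, 6, 6]] = 2·(2, 1)(1, 3, 3)ᵀ, so take a₁ = (1, -1), b₁ = (0, 0, 1), a₂ = (2, 1), b₂ = (1, 3, 3).
Each slice is an integer combination of E₁ = a₁b₁ᵀ and E₂ = a₂b₂ᵀ: S₀ = 2·E₁ − E₂, S₁ = 2·E₂, S₂ = −3·E₁ + 2·E₂; reading off coefficients, c₁ = (2, 0, -3) and c₂ = (-1, 2, 2).
Hence T = (1, -1) ⊗ (0, 0, 1) ⊗ (2, 0, -3) + (2, 1) ⊗ (1, 3, 3) ⊗ (-1, 2, 2), so rank(T) ≤ 2.
These bounds meet, so rank(T) = 2.

2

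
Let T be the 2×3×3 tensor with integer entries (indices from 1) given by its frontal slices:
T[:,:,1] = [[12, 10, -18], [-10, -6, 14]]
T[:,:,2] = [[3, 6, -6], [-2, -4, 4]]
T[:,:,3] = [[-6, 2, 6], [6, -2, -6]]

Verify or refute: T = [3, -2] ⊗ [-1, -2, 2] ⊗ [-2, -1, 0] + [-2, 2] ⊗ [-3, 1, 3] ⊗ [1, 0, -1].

Reconstruct entrywise from the claimed factors. For example, T[1,3,2] = -6 and Σₗ aₗ[1]bₗ[3]cₗ[2] = (3)·(2)·(-1) + (-2)·(3)·(0) = -6; checking all 18 entries, every one matches. The claim holds.

Yes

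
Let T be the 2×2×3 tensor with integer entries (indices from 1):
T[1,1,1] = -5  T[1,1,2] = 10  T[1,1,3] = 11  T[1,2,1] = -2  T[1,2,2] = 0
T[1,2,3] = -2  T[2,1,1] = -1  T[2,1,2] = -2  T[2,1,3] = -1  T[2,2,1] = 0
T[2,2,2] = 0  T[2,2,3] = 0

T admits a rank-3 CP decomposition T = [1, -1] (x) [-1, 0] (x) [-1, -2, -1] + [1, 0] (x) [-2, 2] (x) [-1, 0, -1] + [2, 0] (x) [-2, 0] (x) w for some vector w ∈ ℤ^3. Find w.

Subtract the known terms from T to get the rank-1 residual R = [2, 0] (x) [-2, 0] (x) w, so R[i,j,k] = a[i]·b[j]·w[k]. Pick indices with nonzero a[1]·b[1] = (2)·(-2) = -4. Only the fibre through (1,1,·) is needed: R[1,1,:] = T[1,1,:] − Σₗ aₗ[1]bₗ[1]cₗ = [-5, 10, 11] − (1)·(-1)·[-1, -2, -1] − (1)·(-2)·[-1, 0, -1] = [-8, 8, 8]. Then w[k] = R[1,1,k] / -4 for each k, giving w = [-8, 8, 8] / -4 = [2, -2, -2].

w = [2, -2, -2]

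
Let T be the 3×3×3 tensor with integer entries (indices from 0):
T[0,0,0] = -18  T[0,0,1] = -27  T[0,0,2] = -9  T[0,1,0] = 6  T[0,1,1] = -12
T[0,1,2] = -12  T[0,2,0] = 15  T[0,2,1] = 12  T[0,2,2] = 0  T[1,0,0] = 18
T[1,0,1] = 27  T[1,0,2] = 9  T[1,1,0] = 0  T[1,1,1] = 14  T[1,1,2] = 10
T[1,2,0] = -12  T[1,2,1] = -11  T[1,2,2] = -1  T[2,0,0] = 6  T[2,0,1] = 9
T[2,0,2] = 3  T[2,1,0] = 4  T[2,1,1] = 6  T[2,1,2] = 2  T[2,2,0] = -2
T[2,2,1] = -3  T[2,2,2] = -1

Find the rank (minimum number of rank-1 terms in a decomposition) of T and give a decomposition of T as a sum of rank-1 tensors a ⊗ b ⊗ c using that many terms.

rank(T) = 2

Lower bound: the mode-2 unfolding of T (rows indexed by j, columns by (i,k) = (0,0), (0,1), (0,2), (1,0), (1,1), (1,2), (2,0), (2,1), (2,2)) is [[-18, -27, -9, 18, 27, 9, 6, 9, 3], [6, -12, -12, 0, 14, 10, 4, 6, 2], [15, 12, 0, -12, -11, -1, -2, -3, -1]].
There the 2×2 minor on rows j ∈ {0, 1}, columns (i,k) ∈ {(0,0), (0,1)} is det [[-18, -27], [6, -12]] = 378 ≠ 0, so this unfolding has rank ≥ 2; CP rank is at least every unfolding rank, so rank(T) ≥ 2. (This is only a lower bound: in general the CP rank may exceed every unfolding rank, so we still need to exhibit 2 rank-1 terms summing to T.)
Upper bound — finding two terms. Write S_k = T[:,:,k] for the frontal slices: S₀ = [[-18, 6, 15], [18, 0, -12], [6, 4, -2]], S₁ = [[-27, -12, 12], [27, 14, -11], [9, 6, -3]], S₂ = [[-9, -12, 0], [9, 10, -1], [3, 2, -1]].
If T = a₁ ⊗ b₁ ⊗ c₁ + a₂ ⊗ b₂ ⊗ c₂ then each S_k = c₁[k]·a₁b₁ᵀ + c₂[k]·a₂b₂ᵀ. S₀ and S₁ are linearly independent, so a₁b₁ᵀ and a₂b₂ᵀ must span the same plane of matrices: they are the rank-1 matrices of the form x·S₀ + y·S₁.
The 2×2 minor of x·S₀ + y·S₁ on rows {0,1}, columns {0,1} is −108·x² − 198·xy − 54·y² = (-18)·(2·x + 3·y)(3·x + y), vanishing at (x:y) = (3:-2) and (1:-3).
M₁ = 3·S₀ − 2·S₁ = [[0, 42, 21], [0, -28, -14], [0, 0, 0]] = 7·[3, -2, 0][0, 2, 1]ᵀ and M₂ = S₀ − 3·S₁ = [[63, 42, -21], [-63, -42, 21], [-21, -14, 7]] = 7·[3, -3, -1][3, 2, -1]ᵀ, so take a₁ = [3, -2, 0], b₁ = [0, 2, 1], a₂ = [3, -3, -1], b₂ = [3, 2, -1].
Each slice is an integer combination of E₁ = a₁b₁ᵀ and E₂ = a₂b₂ᵀ: S₀ = 3·E₁ − 2·E₂, S₁ = E₁ − 3·E₂, S₂ = −E₁ − E₂; reading off coefficients, c₁ = [3, 1, -1] and c₂ = [-2, -3, -1].
Hence T = [3, -2, 0] ⊗ [0, 2, 1] ⊗ [3, 1, -1] + [3, -3, -1] ⊗ [3, 2, -1] ⊗ [-2, -3, -1], so rank(T) ≤ 2.
These bounds meet, so rank(T) = 2.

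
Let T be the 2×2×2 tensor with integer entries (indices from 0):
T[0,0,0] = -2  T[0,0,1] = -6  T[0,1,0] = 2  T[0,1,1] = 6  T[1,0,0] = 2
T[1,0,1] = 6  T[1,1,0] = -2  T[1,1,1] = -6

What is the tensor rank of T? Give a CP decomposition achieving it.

Lower bound: T ≠ 0 (e.g. T[0,0,0] = -2), so rank(T) ≥ 1.
Upper bound: if T = a ⊗ b ⊗ c then every fibre of T is a multiple of the corresponding factor, so read the factors off the fibres through the nonzero entry T[0,0,0] = -2.
The mode-1 fibre T[:,0,0] = [-2, 2] gives a = [1, -1] (primitive direction); the mode-2 fibre T[0,:,0] = [-2, 2] gives b = [1, -1]; then c[k] = T[0,0,k] / (a[0]·b[0]) = [-2, -6] / 1 = [-2, -6].
Expanding [1, -1] ⊗ [1, -1] ⊗ [-2, -6] reproduces all 8 entries of T, so T = [1, -1] ⊗ [1, -1] ⊗ [-2, -6] and rank(T) ≤ 1.
These bounds meet, so rank(T) = 1.
Check entry T[1,0,0] = 2: (-1)·(1)·(-2) = 2.

rank(T) = 1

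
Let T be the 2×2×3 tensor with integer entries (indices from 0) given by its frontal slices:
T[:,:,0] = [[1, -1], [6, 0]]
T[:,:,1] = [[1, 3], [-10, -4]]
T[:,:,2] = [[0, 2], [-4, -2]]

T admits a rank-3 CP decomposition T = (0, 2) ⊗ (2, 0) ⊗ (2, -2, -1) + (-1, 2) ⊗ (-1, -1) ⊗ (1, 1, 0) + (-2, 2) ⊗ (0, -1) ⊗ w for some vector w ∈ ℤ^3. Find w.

w = (-1, 1, 1)

Subtract the known terms from T to get the rank-1 residual R = (-2, 2) ⊗ (0, -1) ⊗ w, so R[i,j,k] = a[i]·b[j]·w[k]. Pick indices with nonzero a[0]·b[1] = (-2)·(-1) = 2. Only the fibre through (0,1,·) is needed: R[0,1,:] = T[0,1,:] − Σₗ aₗ[0]bₗ[1]cₗ = [-1, 3, 2] − (0)·(0)·(2, -2, -1) − (-1)·(-1)·(1, 1, 0) = [-2, 2, 2]. Then w[k] = R[0,1,k] / 2 for each k, giving w = [-2, 2, 2] / 2 = (-1, 1, 1).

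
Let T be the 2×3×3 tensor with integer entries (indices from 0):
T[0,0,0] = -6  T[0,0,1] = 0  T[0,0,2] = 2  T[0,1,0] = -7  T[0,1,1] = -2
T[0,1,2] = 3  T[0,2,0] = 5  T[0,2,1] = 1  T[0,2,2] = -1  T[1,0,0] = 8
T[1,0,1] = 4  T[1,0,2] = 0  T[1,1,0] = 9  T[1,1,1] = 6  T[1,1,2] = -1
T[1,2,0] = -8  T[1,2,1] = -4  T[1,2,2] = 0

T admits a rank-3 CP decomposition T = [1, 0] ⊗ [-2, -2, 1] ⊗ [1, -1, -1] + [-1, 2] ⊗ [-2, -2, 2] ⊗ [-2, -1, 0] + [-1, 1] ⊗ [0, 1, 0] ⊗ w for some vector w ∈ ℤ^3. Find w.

Subtract the known terms from T to get the rank-1 residual R = [-1, 1] ⊗ [0, 1, 0] ⊗ w, so R[i,j,k] = a[i]·b[j]·w[k]. Pick indices with nonzero a[0]·b[1] = (-1)·(1) = -1. Only the fibre through (0,1,·) is needed: R[0,1,:] = T[0,1,:] − Σₗ aₗ[0]bₗ[1]cₗ = [-7, -2, 3] − (1)·(-2)·[1, -1, -1] − (-1)·(-2)·[-2, -1, 0] = [-1, -2, 1]. Then w[k] = R[0,1,k] / -1 for each k, giving w = [-1, -2, 1] / -1 = [1, 2, -1].

w = [1, 2, -1]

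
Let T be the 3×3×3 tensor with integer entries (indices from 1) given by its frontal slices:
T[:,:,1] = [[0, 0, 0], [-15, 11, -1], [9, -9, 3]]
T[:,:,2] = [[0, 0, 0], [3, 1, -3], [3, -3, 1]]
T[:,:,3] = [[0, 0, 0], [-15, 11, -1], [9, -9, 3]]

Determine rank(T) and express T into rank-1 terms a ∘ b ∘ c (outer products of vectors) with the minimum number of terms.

Lower bound: in the mode-2 unfolding of T (rows indexed by j, columns by (i,k)) the 2×2 minor on rows j ∈ {1, 2}, columns (i,k) ∈ {(2,1), (2,2)} is det [[-15, 3], [11, 1]] = -48 ≠ 0, so that unfolding has rank ≥ 2 and hence rank(T) ≥ 2 (CP rank is at least every unfolding rank, though it can be larger).
Upper bound: with S_k = T[:,:,k], the two rank-1 terms a₁b₁ᵀ, a₂b₂ᵀ are the rank-1 members of the pencil x·S₁ + y·S₂.
The 2×2 minor of x·S₁ + y·S₂ on rows {2,3}, columns {1,2} is 36·x² − 24·xy − 12·y² = 12·(x − y)(3·x + y), vanishing at (x:y) = (1:1) and (1:-3).
M₁ = S₁ + S₂ = [[0, 0, 0], [-12, 12, -4], [12, -12, 4]] = (-4)·[0, 1, -1][3, -3, 1]ᵀ and M₂ = S₁ − 3·S₂ = [[0, 0, 0], [-24, 8, 8], [0, 0, 0]] = (-8)·[0, 1, 0][3, -1, -1]ᵀ, so take a₁ = [0, 1, -1], b₁ = [3, -3, 1], a₂ = [0, 1, 0], b₂ = [3, -1, -1].
Each slice is an integer combination of E₁ = a₁b₁ᵀ and E₂ = a₂b₂ᵀ: S₁ = −3·E₁ − 2·E₂, S₂ = −E₁ + 2·E₂, S₃ = −3·E₁ − 2·E₂; reading off coefficients, c₁ = [-3, -1, -3] and c₂ = [-2, 2, -2].
Hence T = [0, 1, -1] ∘ [3, -3, 1] ∘ [-3, -1, -3] + [0, 1, 0] ∘ [3, -1, -1] ∘ [-2, 2, -2], so rank(T) ≤ 2.
These bounds meet, so rank(T) = 2.

rank(T) = 2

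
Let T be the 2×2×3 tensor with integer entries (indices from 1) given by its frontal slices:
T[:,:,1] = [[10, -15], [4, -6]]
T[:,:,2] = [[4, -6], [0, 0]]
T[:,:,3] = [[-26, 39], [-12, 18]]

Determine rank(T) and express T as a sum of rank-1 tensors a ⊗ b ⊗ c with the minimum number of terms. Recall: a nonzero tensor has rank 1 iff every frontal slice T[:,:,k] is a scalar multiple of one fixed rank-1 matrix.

Lower bound: in the mode-3 unfolding of T (rows indexed by k, columns by (i,j)) the 2×2 minor on rows k ∈ {1, 2}, columns (i,j) ∈ {(1,1), (2,1)} is det [[10, 4], [4, 0]] = -16 ≠ 0, so that unfolding has rank ≥ 2 and hence rank(T) ≥ 2 (CP rank is at least every unfolding rank, though it can be larger).
Upper bound: T[:,j,:] = b[j]·M for every slice, with b = [2, -3] and M = [[5, 2, -13], [2, 0, -6]] (rows i, columns k).
Splitting M by its rows (i = 1, 2), M = [1, 0][5, 2, -13]ᵀ + [0, 1][2, 0, -6]ᵀ.
Hence T = [1, 0] ⊗ [2, -3] ⊗ [5, 2, -13] + [0, 1] ⊗ [2, -3] ⊗ [2, 0, -6], so rank(T) ≤ 2.
These bounds meet, so rank(T) = 2.

rank(T) = 2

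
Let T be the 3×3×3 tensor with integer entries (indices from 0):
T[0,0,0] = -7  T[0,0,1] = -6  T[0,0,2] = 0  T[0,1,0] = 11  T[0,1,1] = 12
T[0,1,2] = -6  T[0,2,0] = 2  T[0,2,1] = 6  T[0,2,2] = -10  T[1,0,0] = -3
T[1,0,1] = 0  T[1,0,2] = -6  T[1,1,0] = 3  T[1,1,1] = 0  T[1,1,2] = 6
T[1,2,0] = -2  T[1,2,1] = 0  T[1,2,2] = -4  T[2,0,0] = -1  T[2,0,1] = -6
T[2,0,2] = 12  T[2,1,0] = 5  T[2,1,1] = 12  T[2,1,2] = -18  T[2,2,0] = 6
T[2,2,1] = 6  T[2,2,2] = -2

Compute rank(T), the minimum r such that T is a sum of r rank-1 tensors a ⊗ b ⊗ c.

Lower bound: in the mode-2 unfolding of T (rows indexed by j, columns by (i,k)) the 2×2 minor on rows j ∈ {0, 1}, columns (i,k) ∈ {(0,0), (0,1)} is det [[-7, -6], [11, 12]] = -18 ≠ 0, so that unfolding has rank ≥ 2 and hence rank(T) ≥ 2 (CP rank is at least every unfolding rank, though it can be larger).
Upper bound: with S_k = T[:,:,k], the two rank-1 terms a₁b₁ᵀ, a₂b₂ᵀ are the rank-1 members of the pencil x·S₀ + y·S₁.
The 2×2 minor of x·S₀ + y·S₁ on rows {0,1}, columns {0,1} is 12·x² + 18·xy = 6·(2·x + 3·y)(x), vanishing at (x:y) = (3:-2) and (0:1).
M₁ = 3·S₀ − 2·S₁ = [[-9, 9, -6], [-9, 9, -6], [9, -9, 6]] = (-3)·[1, 1, -1][3, -3, 2]ᵀ and M₂ = S₁ = [[-6, 12, 6], [0, 0, 0], [-6, 12, 6]] = (-6)·[1, 0, 1][1, -2, -1]ᵀ, so take a₁ = [1, 1, -1], b₁ = [3, -3, 2], a₂ = [1, 0, 1], b₂ = [1, -2, -1].
Each slice is an integer combination of E₁ = a₁b₁ᵀ and E₂ = a₂b₂ᵀ: S₀ = −E₁ − 4·E₂, S₁ = −6·E₂, S₂ = −2·E₁ + 6·E₂; reading off coefficients, c₁ = [-1, 0, -2] and c₂ = [-4, -6, 6].
Hence T = [1, 1, -1] ⊗ [3, -3, 2] ⊗ [-1, 0, -2] + [1, 0, 1] ⊗ [1, -2, -1] ⊗ [-4, -6, 6], so rank(T) ≤ 2.
These bounds meet, so rank(T) = 2.

2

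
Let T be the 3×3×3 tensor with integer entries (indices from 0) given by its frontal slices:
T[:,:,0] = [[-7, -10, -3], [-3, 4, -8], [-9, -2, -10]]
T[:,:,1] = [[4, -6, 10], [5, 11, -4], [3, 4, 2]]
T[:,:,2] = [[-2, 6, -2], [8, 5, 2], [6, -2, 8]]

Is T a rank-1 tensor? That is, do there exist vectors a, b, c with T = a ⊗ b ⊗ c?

The mode-3 unfolding of T (rows indexed by k, columns by (i,j) = (0,0), (0,1), (0,2), (1,0), (1,1), (1,2), (2,0), (2,1), (2,2)) is [[-7, -10, -3, -3, 4, -8, -9, -2, -10], [4, -6, 10, 5, 11, -4, 3, 4, 2], [-2, 6, -2, 8, 5, 2, 6, -2, 8]].
There the 3×3 minor on rows k ∈ {0, 1, 2}, columns (i,j) ∈ {(0,0), (0,1), (0,2)} is det [[-7, -10, -3], [4, -6, 10], [-2, 6, -2]] = 420 ≠ 0, so this unfolding has rank ≥ 3; CP rank is at least every unfolding rank, so rank(T) ≥ 3.
In particular rank(T) ≥ 3 > 1, so T is not rank-1.

No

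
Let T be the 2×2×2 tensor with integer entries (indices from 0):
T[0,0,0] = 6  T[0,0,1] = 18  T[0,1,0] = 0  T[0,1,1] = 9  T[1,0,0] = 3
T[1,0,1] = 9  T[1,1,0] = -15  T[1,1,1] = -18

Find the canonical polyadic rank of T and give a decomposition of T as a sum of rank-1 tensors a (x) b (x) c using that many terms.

rank(T) = 2

Lower bound: in the mode-2 unfolding of T (rows indexed by j, columns by (i,k)) the 2×2 minor on rows j ∈ {0, 1}, columns (i,k) ∈ {(0,0), (0,1)} is det [[6, 18], [0, 9]] = 54 ≠ 0, so that unfolding has rank ≥ 2 and hence rank(T) ≥ 2 (CP rank is at least every unfolding rank, though it can be larger).
Upper bound: with S_k = T[:,:,k], the two rank-1 terms a₁b₁ᵀ, a₂b₂ᵀ are the rank-1 members of the pencil x·S₀ + y·S₁.
det(x·S₀ + y·S₁) is −90·x² − 405·xy − 405·y² = (-45)·(x + 3·y)(2·x + 3·y), vanishing at (x:y) = (3:-1) and (3:-2).
M₁ = 3·S₀ − S₁ = [[0, -9], [0, -27]] = (-9)·(1, 3)(0, 1)ᵀ and M₂ = 3·S₀ − 2·S₁ = [[-18, -18], [-9, -9]] = (-9)·(2, 1)(1, 1)ᵀ, so take a₁ = (1, 3), b₁ = (0, 1), a₂ = (2, 1), b₂ = (1, 1).
Each slice is an integer combination of E₁ = a₁b₁ᵀ and E₂ = a₂b₂ᵀ: S₀ = −6·E₁ + 3·E₂, S₁ = −9·E₁ + 9·E₂; reading off coefficients, c₁ = (-6, -9) and c₂ = (3, 9).
Hence T = (1, 3) (x) (0, 1) (x) (-6, -9) + (2, 1) (x) (1, 1) (x) (3, 9), so rank(T) ≤ 2.
These bounds meet, so rank(T) = 2.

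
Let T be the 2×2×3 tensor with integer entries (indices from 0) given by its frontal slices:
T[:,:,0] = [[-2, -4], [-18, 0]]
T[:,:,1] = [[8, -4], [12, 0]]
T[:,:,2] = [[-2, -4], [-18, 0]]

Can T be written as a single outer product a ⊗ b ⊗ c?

No

The mode-2 unfolding of T (rows indexed by j, columns by (i,k) = (0,0), (0,1), (0,2), (1,0), (1,1), (1,2)) is [[-2, 8, -2, -18, 12, -18], [-4, -4, -4, 0, 0, 0]].
There the 2×2 minor on rows j ∈ {0, 1}, columns (i,k) ∈ {(0,0), (0,1)} is det [[-2, 8], [-4, -4]] = 40 ≠ 0, so this unfolding has rank ≥ 2; CP rank is at least every unfolding rank, so rank(T) ≥ 2.
In particular rank(T) ≥ 2 > 1, so T is not rank-1.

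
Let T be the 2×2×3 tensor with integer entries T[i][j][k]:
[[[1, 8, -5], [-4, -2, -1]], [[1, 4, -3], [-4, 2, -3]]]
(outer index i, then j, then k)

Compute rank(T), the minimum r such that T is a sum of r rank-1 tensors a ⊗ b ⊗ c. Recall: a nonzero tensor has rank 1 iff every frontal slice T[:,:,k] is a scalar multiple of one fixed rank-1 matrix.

3

Lower bound: the mode-3 unfolding of T (rows indexed by k, columns by (i,j) = (0,0), (0,1), (1,0), (1,1)) is [[1, -4, 1, -4], [8, -2, 4, 2], [-5, -1, -3, -3]].
There the 3×3 minor on rows k ∈ {0, 1, 2}, columns (i,j) ∈ {(0,0), (0,1), (1,0)} is det [[1, -4, 1], [8, -2, 4], [-5, -1, -3]] = -24 ≠ 0, so this unfolding has rank ≥ 3; CP rank is at least every unfolding rank, so rank(T) ≥ 3. (This is only a lower bound: in general the CP rank may exceed every unfolding rank, so we still need to exhibit 3 rank-1 terms summing to T.)
Upper bound: T is a sum of 3 rank-1 terms, T = (1, 1) ⊗ (1, -1) ⊗ (2, -2, 1) + (1, 1) ⊗ (1, 2) ⊗ (-1, 2, -2) + (2, 1) ⊗ (1, -1) ⊗ (0, 4, -2) (written with every a and b primitive with positive leading entry and the scale carried by c; CP decompositions are not unique, and this one is verified by expanding entrywise), so rank(T) ≤ 3.
These bounds meet, so rank(T) = 3.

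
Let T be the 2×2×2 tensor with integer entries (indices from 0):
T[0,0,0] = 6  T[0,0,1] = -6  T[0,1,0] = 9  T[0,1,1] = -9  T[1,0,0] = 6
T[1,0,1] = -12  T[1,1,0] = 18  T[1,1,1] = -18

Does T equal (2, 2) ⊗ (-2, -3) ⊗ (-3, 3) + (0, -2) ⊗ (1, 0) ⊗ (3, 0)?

No

Reconstruct entry (0,0,0) from the claimed factors: Σₗ aₗ[0]bₗ[0]cₗ[0] = (2)·(-2)·(-3) + (0)·(1)·(3) = 12, but T[0,0,0] = 6. The claim is false.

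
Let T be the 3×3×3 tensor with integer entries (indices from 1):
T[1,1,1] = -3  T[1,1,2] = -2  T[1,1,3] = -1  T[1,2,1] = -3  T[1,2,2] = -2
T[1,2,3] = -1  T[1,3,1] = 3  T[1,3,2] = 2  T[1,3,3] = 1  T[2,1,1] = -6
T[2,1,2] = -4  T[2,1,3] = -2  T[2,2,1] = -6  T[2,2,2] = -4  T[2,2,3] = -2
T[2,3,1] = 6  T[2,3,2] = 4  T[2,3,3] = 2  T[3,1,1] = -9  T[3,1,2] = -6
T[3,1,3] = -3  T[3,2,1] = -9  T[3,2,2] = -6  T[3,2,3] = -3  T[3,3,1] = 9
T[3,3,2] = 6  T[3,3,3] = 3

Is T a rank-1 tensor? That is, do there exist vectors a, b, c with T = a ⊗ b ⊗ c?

The mode-1 fibre T[:,1,1] = [-3, -6, -9] gives a = [1, 2, 3] (primitive direction); the mode-2 fibre T[1,:,1] = [-3, -3, 3] gives b = [1, 1, -1]; then c[k] = T[1,1,k] / (a[1]·b[1]) = [-3, -2, -1] / 1 = [-3, -2, -1].
Expanding [1, 2, 3] ⊗ [1, 1, -1] ⊗ [-3, -2, -1] reproduces all 27 entries of T, so T = [1, 2, 3] ⊗ [1, 1, -1] ⊗ [-3, -2, -1] and rank(T) ≤ 1.
Equivalently every frontal slice T[:,:,k] is c[k] times the rank-1 matrix [1, 2, 3] ⊗ [1, 1, -1]. So T has rank 1 (it is nonzero).

Yes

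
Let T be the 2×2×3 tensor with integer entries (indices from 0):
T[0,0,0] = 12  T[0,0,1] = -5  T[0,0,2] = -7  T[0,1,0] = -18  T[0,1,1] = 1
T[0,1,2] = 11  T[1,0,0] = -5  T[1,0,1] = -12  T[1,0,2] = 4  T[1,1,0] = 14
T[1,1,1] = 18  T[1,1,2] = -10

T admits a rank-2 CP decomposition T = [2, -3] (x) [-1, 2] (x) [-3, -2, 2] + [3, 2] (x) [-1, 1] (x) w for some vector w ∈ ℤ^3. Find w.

Subtract the known terms from T to get the rank-1 residual R = [3, 2] (x) [-1, 1] (x) w, so R[i,j,k] = a[i]·b[j]·w[k]. Pick indices with nonzero a[0]·b[0] = (3)·(-1) = -3. Only the fibre through (0,0,·) is needed: R[0,0,:] = T[0,0,:] − Σₗ aₗ[0]bₗ[0]cₗ = [12, -5, -7] − (2)·(-1)·[-3, -2, 2] = [6, -9, -3]. Then w[k] = R[0,0,k] / -3 for each k, giving w = [6, -9, -3] / -3 = [-2, 3, 1].

w = [-2, 3, 1]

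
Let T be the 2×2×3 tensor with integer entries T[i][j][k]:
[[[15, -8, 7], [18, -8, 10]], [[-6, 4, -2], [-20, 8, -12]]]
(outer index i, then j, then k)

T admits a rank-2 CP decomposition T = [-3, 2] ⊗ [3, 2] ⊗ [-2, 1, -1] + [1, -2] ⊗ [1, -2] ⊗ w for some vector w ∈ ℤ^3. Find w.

Subtract the known terms from T to get the rank-1 residual R = [1, -2] ⊗ [1, -2] ⊗ w, so R[i,j,k] = a[i]·b[j]·w[k]. Pick indices with nonzero a[0]·b[0] = (1)·(1) = 1. Only the fibre through (0,0,·) is needed: R[0,0,:] = T[0,0,:] − Σₗ aₗ[0]bₗ[0]cₗ = [15, -8, 7] − (-3)·(3)·[-2, 1, -1] = [-3, 1, -2]. Then w[k] = R[0,0,k] / 1 for each k, giving w = [-3, 1, -2] / 1 = [-3, 1, -2].

w = [-3, 1, -2]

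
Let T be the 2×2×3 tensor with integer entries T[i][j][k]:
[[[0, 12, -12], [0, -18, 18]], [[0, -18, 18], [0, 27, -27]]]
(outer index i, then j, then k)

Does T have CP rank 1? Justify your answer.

Yes

If T = a ⊗ b ⊗ c then every fibre of T is a multiple of the corresponding factor, so read the factors off the fibres through the nonzero entry T[0,0,1] = 12.
The mode-1 fibre T[:,0,1] = [12, -18] gives a = (2, -3) (primitive direction); the mode-2 fibre T[0,:,1] = [12, -18] gives b = (2, -3); then c[k] = T[0,0,k] / (a[0]·b[0]) = [0, 12, -12] / 4 = (0, 3, -3).
Expanding (2, -3) ⊗ (2, -3) ⊗ (0, 3, -3) reproduces all 12 entries of T, so T = (2, -3) ⊗ (2, -3) ⊗ (0, 3, -3) and rank(T) ≤ 1.
Equivalently every frontal slice T[:,:,k] is c[k] times the rank-1 matrix (2, -3) ⊗ (2, -3). So T has rank 1 (it is nonzero).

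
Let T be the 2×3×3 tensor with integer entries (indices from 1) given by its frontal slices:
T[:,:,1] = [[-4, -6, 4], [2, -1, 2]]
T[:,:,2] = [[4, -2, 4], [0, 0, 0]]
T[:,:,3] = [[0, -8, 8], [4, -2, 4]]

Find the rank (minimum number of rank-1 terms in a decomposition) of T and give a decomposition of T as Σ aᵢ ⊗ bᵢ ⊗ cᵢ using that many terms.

Lower bound: the mode-3 unfolding of T (rows indexed by k, columns by (i,j) = (1,1), (1,2), (1,3), (2,1), (2,2), (2,3)) is [[-4, -6, 4, 2, -1, 2], [4, -2, 4, 0, 0, 0], [0, -8, 8, 4, -2, 4]].
There the 3×3 minor on rows k ∈ {1, 2, 3}, columns (i,j) ∈ {(1,1), (1,2), (2,1)} is det [[-4, -6, 2], [4, -2, 0], [0, -8, 4]] = 64 ≠ 0, so this unfolding has rank ≥ 3; CP rank is at least every unfolding rank, so rank(T) ≥ 3. (This is only a lower bound: in general the CP rank may exceed every unfolding rank, so we still need to exhibit 3 rank-1 terms summing to T.)
Upper bound: T is a sum of 3 rank-1 terms, T = [1, 0] ⊗ [0, 1, -1] ⊗ [0, -4, 0] + [1, 0] ⊗ [2, 1, 0] ⊗ [-4, 2, -4] + [2, 1] ⊗ [2, -1, 2] ⊗ [1, 0, 2] (written with every a and b primitive with positive leading entry and the scale carried by c; CP decompositions are not unique, and this one is verified by expanding entrywise), so rank(T) ≤ 3.
These bounds meet, so rank(T) = 3.
Check entry T[2,1,1] = 2: (0)·(0)·(0) + (0)·(2)·(-4) + (1)·(2)·(1) = 2.

rank(T) = 3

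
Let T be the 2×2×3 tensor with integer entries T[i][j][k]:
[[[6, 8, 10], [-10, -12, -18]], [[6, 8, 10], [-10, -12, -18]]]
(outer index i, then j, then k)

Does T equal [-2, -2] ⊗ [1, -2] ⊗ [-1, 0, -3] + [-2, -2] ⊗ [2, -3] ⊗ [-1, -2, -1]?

Reconstruct entrywise from the claimed factors. For example, T[1,0,1] = 8 and Σₗ aₗ[1]bₗ[0]cₗ[1] = (-2)·(1)·(0) + (-2)·(2)·(-2) = 8; checking all 12 entries, every one matches. The claim holds.

Yes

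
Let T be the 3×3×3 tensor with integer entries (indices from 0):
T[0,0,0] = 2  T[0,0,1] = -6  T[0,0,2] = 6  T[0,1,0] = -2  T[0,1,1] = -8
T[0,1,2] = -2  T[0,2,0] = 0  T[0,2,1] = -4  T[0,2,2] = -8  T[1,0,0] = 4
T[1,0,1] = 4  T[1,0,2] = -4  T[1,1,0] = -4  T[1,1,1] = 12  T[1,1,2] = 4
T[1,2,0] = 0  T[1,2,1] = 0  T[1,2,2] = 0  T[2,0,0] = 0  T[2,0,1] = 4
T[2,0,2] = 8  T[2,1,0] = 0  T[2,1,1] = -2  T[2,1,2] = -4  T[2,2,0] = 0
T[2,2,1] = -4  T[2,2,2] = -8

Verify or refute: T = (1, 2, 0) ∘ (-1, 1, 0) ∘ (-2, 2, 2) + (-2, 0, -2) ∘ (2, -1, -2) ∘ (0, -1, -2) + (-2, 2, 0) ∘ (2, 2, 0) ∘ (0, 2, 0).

Yes

Reconstruct entrywise from the claimed factors. For example, T[1,0,0] = 4 and Σₗ aₗ[1]bₗ[0]cₗ[0] = (2)·(-1)·(-2) + (0)·(2)·(0) + (2)·(2)·(0) = 4; checking all 27 entries, every one matches. The claim holds.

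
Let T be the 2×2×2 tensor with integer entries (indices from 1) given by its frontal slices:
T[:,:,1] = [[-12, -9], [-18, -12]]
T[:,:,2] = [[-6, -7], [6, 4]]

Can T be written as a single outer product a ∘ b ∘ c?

The mode-2 unfolding of T (rows indexed by j, columns by (i,k) = (1,1), (1,2), (2,1), (2,2)) is [[-12, -6, -18, 6], [-9, -7, -12, 4]].
There the 2×2 minor on rows j ∈ {1, 2}, columns (i,k) ∈ {(1,1), (1,2)} is det [[-12, -6], [-9, -7]] = 30 ≠ 0, so this unfolding has rank ≥ 2; CP rank is at least every unfolding rank, so rank(T) ≥ 2.
In particular rank(T) ≥ 2 > 1, so T is not rank-1.

No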